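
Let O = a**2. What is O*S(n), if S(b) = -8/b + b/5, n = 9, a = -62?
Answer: 157604/45 ≈ 3502.3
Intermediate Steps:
S(b) = -8/b + b/5 (S(b) = -8/b + b*(1/5) = -8/b + b/5)
O = 3844 (O = (-62)**2 = 3844)
O*S(n) = 3844*(-8/9 + (1/5)*9) = 3844*(-8*1/9 + 9/5) = 3844*(-8/9 + 9/5) = 3844*(41/45) = 157604/45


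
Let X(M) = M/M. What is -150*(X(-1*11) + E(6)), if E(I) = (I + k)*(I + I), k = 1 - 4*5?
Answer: 23250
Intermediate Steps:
X(M) = 1
k = -19 (k = 1 - 20 = -19)
E(I) = 2*I*(-19 + I) (E(I) = (I - 19)*(I + I) = (-19 + I)*(2*I) = 2*I*(-19 + I))
-150*(X(-1*11) + E(6)) = -150*(1 + 2*6*(-19 + 6)) = -150*(1 + 2*6*(-13)) = -150*(1 - 156) = -150*(-155) = 23250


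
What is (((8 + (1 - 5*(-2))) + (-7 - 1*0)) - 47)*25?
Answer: -875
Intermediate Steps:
(((8 + (1 - 5*(-2))) + (-7 - 1*0)) - 47)*25 = (((8 + (1 + 10)) + (-7 + 0)) - 47)*25 = (((8 + 11) - 7) - 47)*25 = ((19 - 7) - 47)*25 = (12 - 47)*25 = -35*25 = -875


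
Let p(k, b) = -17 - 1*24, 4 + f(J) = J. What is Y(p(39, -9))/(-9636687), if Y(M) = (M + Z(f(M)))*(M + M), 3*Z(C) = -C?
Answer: -2132/9636687 ≈ -0.00022124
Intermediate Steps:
f(J) = -4 + J
Z(C) = -C/3 (Z(C) = (-C)/3 = -C/3)
p(k, b) = -41 (p(k, b) = -17 - 24 = -41)
Y(M) = 2*M*(4/3 + 2*M/3) (Y(M) = (M - (-4 + M)/3)*(M + M) = (M + (4/3 - M/3))*(2*M) = (4/3 + 2*M/3)*(2*M) = 2*M*(4/3 + 2*M/3))
Y(p(39, -9))/(-9636687) = ((4/3)*(-41)*(2 - 41))/(-9636687) = ((4/3)*(-41)*(-39))*(-1/9636687) = 2132*(-1/9636687) = -2132/9636687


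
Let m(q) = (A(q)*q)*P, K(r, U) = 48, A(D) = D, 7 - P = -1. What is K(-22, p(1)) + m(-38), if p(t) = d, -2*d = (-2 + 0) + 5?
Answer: 11600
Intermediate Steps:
P = 8 (P = 7 - 1*(-1) = 7 + 1 = 8)
d = -3/2 (d = -((-2 + 0) + 5)/2 = -(-2 + 5)/2 = -½*3 = -3/2 ≈ -1.5000)
p(t) = -3/2
m(q) = 8*q² (m(q) = (q*q)*8 = q²*8 = 8*q²)
K(-22, p(1)) + m(-38) = 48 + 8*(-38)² = 48 + 8*1444 = 48 + 11552 = 11600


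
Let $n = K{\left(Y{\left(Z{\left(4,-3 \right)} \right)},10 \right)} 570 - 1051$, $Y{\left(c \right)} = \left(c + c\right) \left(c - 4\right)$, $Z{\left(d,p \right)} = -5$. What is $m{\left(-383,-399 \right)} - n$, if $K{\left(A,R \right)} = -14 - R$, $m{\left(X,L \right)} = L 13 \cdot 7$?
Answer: $-21578$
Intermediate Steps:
$m{\left(X,L \right)} = 91 L$ ($m{\left(X,L \right)} = 13 L 7 = 91 L$)
$Y{\left(c \right)} = 2 c \left(-4 + c\right)$
$n = -14731$ ($n = \left(-14 - 10\right) 570 - 1051 = \left(-24\right) 570 - 1051 = -13680 - 1051 = -14731$)
$m{\left(-383,-399 \right)} - n = 91 \left(-399\right) - -14731 = -36309 + 14731 = -21578$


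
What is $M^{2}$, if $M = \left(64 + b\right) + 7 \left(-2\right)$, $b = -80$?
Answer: $900$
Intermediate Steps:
$M = -30$ ($M = \left(64 - 80\right) + 7 \left(-2\right) = -16 - 14 = -30$)
$M^{2} = \left(-30\right)^{2} = 900$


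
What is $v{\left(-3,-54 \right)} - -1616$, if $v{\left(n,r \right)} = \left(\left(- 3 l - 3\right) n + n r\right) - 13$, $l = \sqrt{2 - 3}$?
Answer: $1774 + 9 i \approx 1774.0 + 9.0 i$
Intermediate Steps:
$l = i$ ($l = \sqrt{-1} = i \approx 1.0 i$)
$v{\left(n,r \right)} = -13 + n r + n \left(-3 - 3 i\right)$ ($v{\left(n,r \right)} = \left(\left(- 3 i - 3\right) n + n r\right) - 13 = \left(\left(-3 - 3 i\right) n + n r\right) - 13 = \left(n \left(-3 - 3 i\right) + n r\right) - 13 = \left(n r + n \left(-3 - 3 i\right)\right) - 13 = -13 + n r + n \left(-3 - 3 i\right)$)
$v{\left(-3,-54 \right)} - -1616 = \left(-13 - -9 - -162 - 3 i \left(-3\right)\right) - -1616 = \left(-13 + 9 + 162 + 9 i\right) + 1616 = \left(158 + 9 i\right) + 1616 = 1774 + 9 i$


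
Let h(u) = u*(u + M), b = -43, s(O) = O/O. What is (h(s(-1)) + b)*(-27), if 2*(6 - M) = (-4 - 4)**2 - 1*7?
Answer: 3483/2 ≈ 1741.5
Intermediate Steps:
M = -45/2 (M = 6 - ((-4 - 4)**2 - 1*7)/2 = 6 - ((-8)**2 - 7)/2 = 6 - (64 - 7)/2 = 6 - 1/2*57 = 6 - 57/2 = -45/2 ≈ -22.500)
s(O) = 1
h(u) = u*(-45/2 + u) (h(u) = u*(u - 45/2) = u*(-45/2 + u))
(h(s(-1)) + b)*(-27) = ((1/2)*1*(-45 + 2*1) - 43)*(-27) = ((1/2)*1*(-45 + 2) - 43)*(-27) = ((1/2)*1*(-43) - 43)*(-27) = (-43/2 - 43)*(-27) = -129/2*(-27) = 3483/2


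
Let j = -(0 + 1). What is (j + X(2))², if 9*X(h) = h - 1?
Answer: 64/81 ≈ 0.79012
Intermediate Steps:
j = -1 (j = -1*1 = -1)
X(h) = -⅑ + h/9 (X(h) = (h - 1)/9 = (-1 + h)/9 = -⅑ + h/9)
(j + X(2))² = (-1 + (-⅑ + (⅑)*2))² = (-1 + (-⅑ + 2/9))² = (-1 + ⅑)² = (-8/9)² = 64/81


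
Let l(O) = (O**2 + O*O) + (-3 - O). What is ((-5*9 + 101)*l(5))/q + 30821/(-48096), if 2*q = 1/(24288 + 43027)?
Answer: 15229586826139/48096 ≈ 3.1665e+8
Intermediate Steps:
q = 1/134630 (q = 1/(2*(24288 + 43027)) = (1/2)/67315 = (1/2)*(1/67315) = 1/134630 ≈ 7.4278e-6)
l(O) = -3 - O + 2*O**2 (l(O) = (O**2 + O**2) + (-3 - O) = 2*O**2 + (-3 - O) = -3 - O + 2*O**2)
((-5*9 + 101)*l(5))/q + 30821/(-48096) = ((-5*9 + 101)*(-3 - 1*5 + 2*5**2))/(1/134630) + 30821/(-48096) = ((-45 + 101)*(-3 - 5 + 2*25))*134630 + 30821*(-1/48096) = (56*(-3 - 5 + 50))*134630 - 30821/48096 = (56*42)*134630 - 30821/48096 = 2352*134630 - 30821/48096 = 316649760 - 30821/48096 = 15229586826139/48096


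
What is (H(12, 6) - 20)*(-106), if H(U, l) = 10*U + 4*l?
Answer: -13144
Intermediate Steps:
H(U, l) = 4*l + 10*U
(H(12, 6) - 20)*(-106) = ((4*6 + 10*12) - 20)*(-106) = ((24 + 120) - 20)*(-106) = (144 - 20)*(-106) = 124*(-106) = -13144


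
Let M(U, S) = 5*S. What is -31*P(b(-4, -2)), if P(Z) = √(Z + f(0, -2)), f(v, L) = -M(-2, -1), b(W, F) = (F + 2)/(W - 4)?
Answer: -31*√5 ≈ -69.318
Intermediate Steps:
b(W, F) = (2 + F)/(-4 + W)
f(v, L) = 5 (f(v, L) = -5*(-1) = -1*(-5) = 5)
P(Z) = √(5 + Z) (P(Z) = √(Z + 5) = √(5 + Z))
-31*P(b(-4, -2)) = -31*√(5 + (2 - 2)/(-4 - 4)) = -31*√(5 + 0/(-8)) = -31*√(5 - ⅛*0) = -31*√(5 + 0) = -31*√5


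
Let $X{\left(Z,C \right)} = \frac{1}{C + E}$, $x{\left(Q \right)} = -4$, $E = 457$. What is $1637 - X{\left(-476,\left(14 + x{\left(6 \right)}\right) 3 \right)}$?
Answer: $\frac{797218}{487} \approx 1637.0$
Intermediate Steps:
$X{\left(Z,C \right)} = \frac{1}{457 + C}$ ($X{\left(Z,C \right)} = \frac{1}{C + 457} = \frac{1}{457 + C}$)
$1637 - X{\left(-476,\left(14 + x{\left(6 \right)}\right) 3 \right)} = 1637 - \frac{1}{457 + \left(14 - 4\right) 3} = 1637 - \frac{1}{457 + 10 \cdot 3} = 1637 - \frac{1}{457 + 30} = 1637 - \frac{1}{487} = \frac{797218}{487}$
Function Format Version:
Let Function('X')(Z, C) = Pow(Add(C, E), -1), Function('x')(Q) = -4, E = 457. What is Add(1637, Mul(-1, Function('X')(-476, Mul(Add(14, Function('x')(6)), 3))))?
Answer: Rational(797218, 487) ≈ 1637.0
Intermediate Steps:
Function('X')(Z, C) = Pow(Add(457, C), -1) (Function('X')(Z, C) = Pow(Add(C, 457), -1) = Pow(Add(457, C), -1))
Add(1637, Mul(-1, Function('X')(-476, Mul(Add(14, Function('x')(6)), 3)))) = Add(1637, Mul(-1, Pow(Add(457, Mul(Add(14, -4), 3)), -1))) = Add(1637, Mul(-1, Pow(Add(457, Mul(10, 3)), -1))) = Add(1637, Mul(-1, Pow(Add(457, 30), -1))) = Add(1637, Mul(-1, Pow(487, -1))) = Add(1637, Mul(-1, Rational(1, 487))) = Add(1637, Rational(-1, 487)) = Rational(797218, 487)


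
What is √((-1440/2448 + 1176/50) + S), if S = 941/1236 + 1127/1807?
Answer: √219097349085395157/94921710 ≈ 4.9312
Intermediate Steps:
S = 3093359/2233452 (S = 941*(1/1236) + 1127*(1/1807) = 941/1236 + 1127/1807 = 3093359/2233452 ≈ 1.3850)
√((-1440/2448 + 1176/50) + S) = √((-1440/2448 + 1176/50) + 3093359/2233452) = √((-1440*1/2448 + 1176*(1/50)) + 3093359/2233452) = √((-10/17 + 588/25) + 3093359/2233452) = √(9746/425 + 3093359/2233452) = √(23081900767/949217100) = √219097349085395157/94921710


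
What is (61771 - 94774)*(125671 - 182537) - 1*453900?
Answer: 1876294698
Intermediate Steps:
(61771 - 94774)*(125671 - 182537) - 1*453900 = -33003*(-56866) - 453900 = 1876748598 - 453900 = 1876294698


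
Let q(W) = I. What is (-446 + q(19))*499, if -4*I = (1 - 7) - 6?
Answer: -221057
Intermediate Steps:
I = 3 (I = -((1 - 7) - 6)/4 = -(-6 - 6)/4 = -¼*(-12) = 3)
q(W) = 3
(-446 + q(19))*499 = (-446 + 3)*499 = -443*499 = -221057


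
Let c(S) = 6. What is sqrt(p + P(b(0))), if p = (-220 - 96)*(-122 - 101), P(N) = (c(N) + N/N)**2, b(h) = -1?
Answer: sqrt(70517) ≈ 265.55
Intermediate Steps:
P(N) = 49 (P(N) = (6 + N/N)**2 = (6 + 1)**2 = 7**2 = 49)
p = 70468 (p = -316*(-223) = 70468)
sqrt(p + P(b(0))) = sqrt(70468 + 49) = sqrt(70517)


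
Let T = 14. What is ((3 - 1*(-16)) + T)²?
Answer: 1089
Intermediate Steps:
((3 - 1*(-16)) + T)² = ((3 - 1*(-16)) + 14)² = ((3 + 16) + 14)² = (19 + 14)² = 33² = 1089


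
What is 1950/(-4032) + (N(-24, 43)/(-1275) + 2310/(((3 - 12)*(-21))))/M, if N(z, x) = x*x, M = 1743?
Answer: -101860879/213343200 ≈ -0.47745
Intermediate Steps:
N(z, x) = x²
1950/(-4032) + (N(-24, 43)/(-1275) + 2310/(((3 - 12)*(-21))))/M = 1950/(-4032) + (43²/(-1275) + 2310/(((3 - 12)*(-21))))/1743 = 1950*(-1/4032) + (1849*(-1/1275) + 2310/((-9*(-21))))*(1/1743) = -325/672 + (-1849/1275 + 2310/189)*(1/1743) = -325/672 + (-1849/1275 + 2310*(1/189))*(1/1743) = -325/672 + (-1849/1275 + 110/9)*(1/1743) = -325/672 + (41203/3825)*(1/1743) = -325/672 + 41203/6666975 = -101860879/213343200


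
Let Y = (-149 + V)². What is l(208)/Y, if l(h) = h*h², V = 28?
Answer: 8998912/14641 ≈ 614.64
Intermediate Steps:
Y = 14641 (Y = (-149 + 28)² = (-121)² = 14641)
l(h) = h³
l(208)/Y = 208³/14641 = 8998912*(1/14641) = 8998912/14641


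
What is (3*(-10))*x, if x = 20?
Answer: -600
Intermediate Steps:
(3*(-10))*x = (3*(-10))*20 = -30*20 = -600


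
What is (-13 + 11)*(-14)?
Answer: 28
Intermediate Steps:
(-13 + 11)*(-14) = -2*(-14) = 28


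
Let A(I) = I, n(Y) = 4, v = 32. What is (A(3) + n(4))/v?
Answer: 7/32 ≈ 0.21875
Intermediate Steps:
(A(3) + n(4))/v = (3 + 4)/32 = 7*(1/32) = 7/32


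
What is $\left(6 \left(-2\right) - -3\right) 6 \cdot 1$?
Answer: $-54$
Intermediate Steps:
$\left(6 \left(-2\right) - -3\right) 6 \cdot 1 = \left(-12 + 3\right) 6 \cdot 1 = \left(-9\right) 6 \cdot 1 = \left(-54\right) 1 = -54$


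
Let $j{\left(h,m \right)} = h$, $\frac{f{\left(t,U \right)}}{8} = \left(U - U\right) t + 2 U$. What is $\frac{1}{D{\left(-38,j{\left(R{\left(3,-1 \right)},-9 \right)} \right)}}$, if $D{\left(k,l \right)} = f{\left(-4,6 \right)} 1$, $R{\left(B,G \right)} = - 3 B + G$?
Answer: $\frac{1}{96} \approx 0.010417$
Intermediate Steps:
$f{\left(t,U \right)} = 16 U$ ($f{\left(t,U \right)} = 8 \left(\left(U - U\right) t + 2 U\right) = 8 \left(0 t + 2 U\right) = 8 \left(0 + 2 U\right) = 8 \cdot 2 U = 16 U$)
$R{\left(B,G \right)} = G - 3 B$
$D{\left(k,l \right)} = 96$ ($D{\left(k,l \right)} = 16 \cdot 6 \cdot 1 = 96 \cdot 1 = 96$)
$\frac{1}{D{\left(-38,j{\left(R{\left(3,-1 \right)},-9 \right)} \right)}} = \frac{1}{96}$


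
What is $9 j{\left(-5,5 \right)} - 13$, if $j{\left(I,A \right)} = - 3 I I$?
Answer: $-688$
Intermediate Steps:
$j{\left(I,A \right)} = - 3 I^{2}$
$9 j{\left(-5,5 \right)} - 13 = 9 \left(- 3 \left(-5\right)^{2}\right) - 13 = 9 \left(\left(-3\right) 25\right) - 13 = 9 \left(-75\right) - 13 = -675 - 13 = -688$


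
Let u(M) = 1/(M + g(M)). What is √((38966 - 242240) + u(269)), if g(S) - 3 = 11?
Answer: I*√16280011103/283 ≈ 450.86*I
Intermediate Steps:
g(S) = 14 (g(S) = 3 + 11 = 14)
u(M) = 1/(14 + M) (u(M) = 1/(M + 14) = 1/(14 + M))
√((38966 - 242240) + u(269)) = √((38966 - 242240) + 1/(14 + 269)) = √(-203274 + 1/283) = √(-57526541/283) = I*√16280011103/283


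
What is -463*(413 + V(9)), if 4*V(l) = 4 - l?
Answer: -762561/4 ≈ -1.9064e+5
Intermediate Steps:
V(l) = 1 - l/4 (V(l) = (4 - l)/4 = 1 - l/4)
-463*(413 + V(9)) = -463*(413 + (1 - ¼*9)) = -463*(413 + (1 - 9/4)) = -463*(413 - 5/4) = -463*1647/4 = -762561/4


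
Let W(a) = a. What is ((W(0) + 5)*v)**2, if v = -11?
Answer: 3025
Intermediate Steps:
((W(0) + 5)*v)**2 = ((0 + 5)*(-11))**2 = (5*(-11))**2 = (-55)**2 = 3025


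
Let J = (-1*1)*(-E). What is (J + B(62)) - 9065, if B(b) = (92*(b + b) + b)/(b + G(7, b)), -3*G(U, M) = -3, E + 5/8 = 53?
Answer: -4450603/504 ≈ -8830.6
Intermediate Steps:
E = 419/8 (E = -5/8 + 53 = 419/8 ≈ 52.375)
G(U, M) = 1 (G(U, M) = -⅓*(-3) = 1)
B(b) = 185*b/(1 + b) (B(b) = (92*(b + b) + b)/(b + 1) = (92*(2*b) + b)/(1 + b) = (184*b + b)/(1 + b) = (185*b)/(1 + b) = 185*b/(1 + b))
J = 419/8 (J = (-1*1)*(-1*419/8) = -1*(-419/8) = 419/8 ≈ 52.375)
(J + B(62)) - 9065 = (419/8 + 185*62/(1 + 62)) - 9065 = (419/8 + 185*62/63) - 9065 = (419/8 + 185*62*(1/63)) - 9065 = (419/8 + 11470/63) - 9065 = 118157/504 - 9065 = -4450603/504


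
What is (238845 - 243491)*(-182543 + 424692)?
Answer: -1125024254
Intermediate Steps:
(238845 - 243491)*(-182543 + 424692) = -4646*242149 = -1125024254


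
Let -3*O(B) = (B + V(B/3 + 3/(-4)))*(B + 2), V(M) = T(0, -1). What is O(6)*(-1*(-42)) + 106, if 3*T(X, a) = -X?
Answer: -566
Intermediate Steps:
T(X, a) = -X/3 (T(X, a) = (-X)/3 = -X/3)
V(M) = 0 (V(M) = -1/3*0 = 0)
O(B) = -B*(2 + B)/3 (O(B) = -(B + 0)*(B + 2)/3 = -B*(2 + B)/3)
O(6)*(-1*(-42)) + 106 = ((1/3)*6*(-2 - 1*6))*(-1*(-42)) + 106 = ((1/3)*6*(-2 - 6))*42 + 106 = ((1/3)*6*(-8))*42 + 106 = -16*42 + 106 = -672 + 106 = -566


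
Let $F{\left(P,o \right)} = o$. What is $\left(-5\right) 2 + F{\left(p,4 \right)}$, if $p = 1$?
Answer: $-6$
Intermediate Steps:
$\left(-5\right) 2 + F{\left(p,4 \right)} = \left(-5\right) 2 + 4 = -10 + 4 = -6$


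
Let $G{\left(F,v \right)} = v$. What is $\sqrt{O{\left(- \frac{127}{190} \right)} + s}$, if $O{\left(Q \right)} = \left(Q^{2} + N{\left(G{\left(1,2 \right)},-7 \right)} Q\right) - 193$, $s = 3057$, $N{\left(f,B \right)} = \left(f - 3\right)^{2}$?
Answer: $\frac{\sqrt{103382399}}{190} \approx 53.514$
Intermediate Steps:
$N{\left(f,B \right)} = \left(-3 + f\right)^{2}$
$O{\left(Q \right)} = -193 + Q + Q^{2}$ ($O{\left(Q \right)} = \left(Q^{2} + \left(-3 + 2\right)^{2} Q\right) - 193 = \left(Q^{2} + \left(-1\right)^{2} Q\right) - 193 = \left(Q^{2} + 1 Q\right) - 193 = \left(Q^{2} + Q\right) - 193 = \left(Q + Q^{2}\right) - 193 = -193 + Q + Q^{2}$)
$\sqrt{O{\left(- \frac{127}{190} \right)} + s} = \sqrt{\left(-193 - \frac{127}{190} + \left(- \frac{127}{190}\right)^{2}\right) + 3057} = \sqrt{\left(-193 - \frac{127}{190} + \frac{16129}{36100}\right) + 3057} = \sqrt{- \frac{6975301}{36100} + 3057} = \sqrt{\frac{103382399}{36100}} = \frac{\sqrt{103382399}}{190}$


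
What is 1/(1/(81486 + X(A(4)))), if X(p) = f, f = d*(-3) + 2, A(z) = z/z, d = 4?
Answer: 81476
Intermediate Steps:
A(z) = 1
f = -10 (f = 4*(-3) + 2 = -12 + 2 = -10)
X(p) = -10
1/(1/(81486 + X(A(4)))) = 1/(1/(81486 - 10)) = 1/(1/81476) = 81476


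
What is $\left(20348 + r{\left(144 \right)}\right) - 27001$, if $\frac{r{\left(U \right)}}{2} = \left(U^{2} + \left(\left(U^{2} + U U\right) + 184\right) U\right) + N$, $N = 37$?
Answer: $12031821$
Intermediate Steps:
$r{\left(U \right)} = 74 + 2 U^{2} + 2 U \left(184 + 2 U^{2}\right)$ ($r{\left(U \right)} = 2 \left(\left(U^{2} + \left(\left(U^{2} + U U\right) + 184\right) U\right) + 37\right) = 2 \left(\left(U^{2} + \left(\left(U^{2} + U^{2}\right) + 184\right) U\right) + 37\right) = 2 \left(\left(U^{2} + \left(2 U^{2} + 184\right) U\right) + 37\right) = 2 \left(\left(U^{2} + \left(184 + 2 U^{2}\right) U\right) + 37\right) = 2 \left(\left(U^{2} + U \left(184 + 2 U^{2}\right)\right) + 37\right) = 2 \left(37 + U^{2} + U \left(184 + 2 U^{2}\right)\right) = 74 + 2 U^{2} + 2 U \left(184 + 2 U^{2}\right)$)
$\left(20348 + r{\left(144 \right)}\right) - 27001 = \left(20348 + \left(74 + 2 \cdot 144^{2} + 4 \cdot 144^{3} + 368 \cdot 144\right)\right) - 27001 = \left(20348 + \left(74 + 2 \cdot 20736 + 4 \cdot 2985984 + 52992\right)\right) - 27001 = \left(20348 + \left(74 + 41472 + 11943936 + 52992\right)\right) - 27001 = \left(20348 + 12038474\right) - 27001 = 12058822 - 27001 = 12031821$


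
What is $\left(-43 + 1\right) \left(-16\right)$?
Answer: $672$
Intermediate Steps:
$\left(-43 + 1\right) \left(-16\right) = \left(-42\right) \left(-16\right) = 672$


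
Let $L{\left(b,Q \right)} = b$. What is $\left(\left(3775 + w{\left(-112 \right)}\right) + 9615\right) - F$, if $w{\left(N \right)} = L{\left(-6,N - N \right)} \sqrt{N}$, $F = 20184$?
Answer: $-6794 - 24 i \sqrt{7} \approx -6794.0 - 63.498 i$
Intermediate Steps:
$w{\left(N \right)} = - 6 \sqrt{N}$
$\left(\left(3775 + w{\left(-112 \right)}\right) + 9615\right) - F = \left(\left(3775 - 6 \sqrt{-112}\right) + 9615\right) - 20184 = \left(\left(3775 - 6 \cdot 4 i \sqrt{7}\right) + 9615\right) - 20184 = \left(\left(3775 - 24 i \sqrt{7}\right) + 9615\right) - 20184 = \left(13390 - 24 i \sqrt{7}\right) - 20184 = -6794 - 24 i \sqrt{7}$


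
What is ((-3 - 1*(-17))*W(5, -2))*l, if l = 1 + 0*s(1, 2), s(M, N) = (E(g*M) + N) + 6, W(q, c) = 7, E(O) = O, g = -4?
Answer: 98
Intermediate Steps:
s(M, N) = 6 + N - 4*M (s(M, N) = (-4*M + N) + 6 = (N - 4*M) + 6 = 6 + N - 4*M)
l = 1 (l = 1 + 0*(6 + 2 - 4*1) = 1 + 0*(6 + 2 - 4) = 1 + 0*4 = 1 + 0 = 1)
((-3 - 1*(-17))*W(5, -2))*l = ((-3 - 1*(-17))*7)*1 = ((-3 + 17)*7)*1 = (14*7)*1 = 98*1 = 98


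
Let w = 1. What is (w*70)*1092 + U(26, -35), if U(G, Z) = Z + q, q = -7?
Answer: 76398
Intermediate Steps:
U(G, Z) = -7 + Z (U(G, Z) = Z - 7 = -7 + Z)
(w*70)*1092 + U(26, -35) = (1*70)*1092 + (-7 - 35) = 70*1092 - 42 = 76440 - 42 = 76398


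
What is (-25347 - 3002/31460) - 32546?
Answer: -910658391/15730 ≈ -57893.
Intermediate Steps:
(-25347 - 3002/31460) - 32546 = (-25347 - 3002*1/31460) - 32546 = (-25347 - 1501/15730) - 32546 = -398709811/15730 - 32546 = -910658391/15730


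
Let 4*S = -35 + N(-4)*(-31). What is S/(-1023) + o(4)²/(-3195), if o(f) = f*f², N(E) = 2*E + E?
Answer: -5945849/4357980 ≈ -1.3644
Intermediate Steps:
N(E) = 3*E
o(f) = f³
S = 337/4 (S = (-35 + (3*(-4))*(-31))/4 = (-35 - 12*(-31))/4 = (-35 + 372)/4 = (¼)*337 = 337/4 ≈ 84.250)
S/(-1023) + o(4)²/(-3195) = (337/4)/(-1023) + (4³)²/(-3195) = (337/4)*(-1/1023) + 64²*(-1/3195) = -337/4092 + 4096*(-1/3195) = -337/4092 - 4096/3195 = -5945849/4357980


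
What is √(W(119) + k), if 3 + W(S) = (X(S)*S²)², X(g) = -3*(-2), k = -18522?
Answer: √7219202631 ≈ 84966.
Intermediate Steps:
X(g) = 6
W(S) = -3 + 36*S⁴ (W(S) = -3 + (6*S²)² = -3 + 36*S⁴)
√(W(119) + k) = √((-3 + 36*119⁴) - 18522) = √((-3 + 36*200533921) - 18522) = √((-3 + 7219221156) - 18522) = √(7219221153 - 18522) = √7219202631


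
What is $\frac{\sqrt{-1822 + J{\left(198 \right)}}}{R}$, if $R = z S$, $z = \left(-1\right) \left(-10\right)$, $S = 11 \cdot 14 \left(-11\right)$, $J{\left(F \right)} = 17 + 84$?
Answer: $- \frac{i \sqrt{1721}}{16940} \approx - 0.0024489 i$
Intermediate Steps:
$J{\left(F \right)} = 101$
$S = -1694$ ($S = 154 \left(-11\right) = -1694$)
$z = 10$
$R = -16940$ ($R = 10 \left(-1694\right) = -16940$)
$\frac{\sqrt{-1822 + J{\left(198 \right)}}}{R} = \frac{\sqrt{-1822 + 101}}{-16940} = \sqrt{-1721} \left(- \frac{1}{16940}\right) = i \sqrt{1721} \left(- \frac{1}{16940}\right) = - \frac{i \sqrt{1721}}{16940}$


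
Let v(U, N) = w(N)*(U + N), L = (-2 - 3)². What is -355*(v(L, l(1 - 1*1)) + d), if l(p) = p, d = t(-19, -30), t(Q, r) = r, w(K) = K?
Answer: 10650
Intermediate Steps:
d = -30
L = 25 (L = (-5)² = 25)
v(U, N) = N*(N + U) (v(U, N) = N*(U + N) = N*(N + U))
-355*(v(L, l(1 - 1*1)) + d) = -355*((1 - 1*1)*((1 - 1*1) + 25) - 30) = -355*((1 - 1)*((1 - 1) + 25) - 30) = -355*(0*(0 + 25) - 30) = -355*(0*25 - 30) = -355*(0 - 30) = -355*(-30) = 10650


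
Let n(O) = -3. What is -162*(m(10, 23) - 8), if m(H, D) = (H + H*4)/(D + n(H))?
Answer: 891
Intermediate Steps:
m(H, D) = 5*H/(-3 + D) (m(H, D) = (H + H*4)/(D - 3) = (H + 4*H)/(-3 + D) = (5*H)/(-3 + D) = 5*H/(-3 + D))
-162*(m(10, 23) - 8) = -162*(5*10/(-3 + 23) - 8) = -162*(5*10/20 - 8) = -162*(5*10*(1/20) - 8) = -162*(5/2 - 8) = -162*(-11/2) = 891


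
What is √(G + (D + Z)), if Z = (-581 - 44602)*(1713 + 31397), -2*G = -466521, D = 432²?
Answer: 7*I*√122088918/2 ≈ 38673.0*I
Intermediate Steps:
D = 186624
G = 466521/2 (G = -½*(-466521) = 466521/2 ≈ 2.3326e+5)
Z = -1496009130 (Z = -45183*33110 = -1496009130)
√(G + (D + Z)) = √(466521/2 + (186624 - 1496009130)) = √(466521/2 - 1495822506) = √(-2991178491/2) = 7*I*√122088918/2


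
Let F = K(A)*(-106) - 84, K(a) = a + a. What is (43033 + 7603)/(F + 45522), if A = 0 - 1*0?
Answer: 25318/22719 ≈ 1.1144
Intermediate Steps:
A = 0 (A = 0 + 0 = 0)
K(a) = 2*a
F = -84 (F = (2*0)*(-106) - 84 = 0*(-106) - 84 = 0 - 84 = -84)
(43033 + 7603)/(F + 45522) = (43033 + 7603)/(-84 + 45522) = 50636/45438 = 50636*(1/45438) = 25318/22719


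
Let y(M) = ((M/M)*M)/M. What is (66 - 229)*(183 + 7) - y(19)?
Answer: -30971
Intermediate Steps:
y(M) = 1 (y(M) = (1*M)/M = M/M = 1)
(66 - 229)*(183 + 7) - y(19) = (66 - 229)*(183 + 7) - 1*1 = -163*190 - 1 = -30970 - 1 = -30971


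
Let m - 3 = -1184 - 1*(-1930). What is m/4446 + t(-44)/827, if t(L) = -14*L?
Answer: 3358159/3676842 ≈ 0.91333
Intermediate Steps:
m = 749 (m = 3 + (-1184 - 1*(-1930)) = 3 + (-1184 + 1930) = 3 + 746 = 749)
m/4446 + t(-44)/827 = 749/4446 - 14*(-44)/827 = 749*(1/4446) + 616*(1/827) = 749/4446 + 616/827 = 3358159/3676842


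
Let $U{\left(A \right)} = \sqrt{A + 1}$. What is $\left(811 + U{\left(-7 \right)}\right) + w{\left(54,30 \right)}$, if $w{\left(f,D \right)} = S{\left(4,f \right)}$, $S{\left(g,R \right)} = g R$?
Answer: $1027 + i \sqrt{6} \approx 1027.0 + 2.4495 i$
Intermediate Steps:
$U{\left(A \right)} = \sqrt{1 + A}$
$S{\left(g,R \right)} = R g$
$w{\left(f,D \right)} = 4 f$ ($w{\left(f,D \right)} = f 4 = 4 f$)
$\left(811 + U{\left(-7 \right)}\right) + w{\left(54,30 \right)} = \left(811 + \sqrt{1 - 7}\right) + 4 \cdot 54 = \left(811 + \sqrt{-6}\right) + 216 = \left(811 + i \sqrt{6}\right) + 216 = 1027 + i \sqrt{6}$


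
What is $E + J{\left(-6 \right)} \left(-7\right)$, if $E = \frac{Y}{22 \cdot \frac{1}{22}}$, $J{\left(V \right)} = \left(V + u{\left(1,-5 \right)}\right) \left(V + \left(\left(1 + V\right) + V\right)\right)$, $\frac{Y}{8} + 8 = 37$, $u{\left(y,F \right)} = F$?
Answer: $-1077$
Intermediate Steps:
$Y = 232$ ($Y = -64 + 8 \cdot 37 = -64 + 296 = 232$)
$J{\left(V \right)} = \left(1 + 3 V\right) \left(-5 + V\right)$ ($J{\left(V \right)} = \left(V - 5\right) \left(V + \left(\left(1 + V\right) + V\right)\right) = \left(-5 + V\right) \left(V + \left(1 + 2 V\right)\right) = \left(-5 + V\right) \left(1 + 3 V\right) = \left(1 + 3 V\right) \left(-5 + V\right)$)
$E = 232$ ($E = \frac{232}{22 \cdot \frac{1}{22}} = \frac{232}{1} = 232 \cdot 1 = 232$)
$E + J{\left(-6 \right)} \left(-7\right) = 232 + \left(-5 - -84 + 3 \left(-6\right)^{2}\right) \left(-7\right) = 232 + \left(-5 + 84 + 3 \cdot 36\right) \left(-7\right) = 232 + \left(-5 + 84 + 108\right) \left(-7\right) = 232 + 187 \left(-7\right) = 232 - 1309 = -1077$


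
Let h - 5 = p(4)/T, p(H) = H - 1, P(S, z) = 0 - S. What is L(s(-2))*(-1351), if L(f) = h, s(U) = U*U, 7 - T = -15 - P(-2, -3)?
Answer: -55391/8 ≈ -6923.9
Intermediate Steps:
P(S, z) = -S
p(H) = -1 + H
T = 24 (T = 7 - (-15 - (-1)*(-2)) = 7 - (-15 - 1*2) = 7 - (-15 - 2) = 7 - 1*(-17) = 7 + 17 = 24)
h = 41/8 (h = 5 + (-1 + 4)/24 = 5 + 3*(1/24) = 5 + ⅛ = 41/8 ≈ 5.1250)
s(U) = U²
L(f) = 41/8
L(s(-2))*(-1351) = (41/8)*(-1351) = -55391/8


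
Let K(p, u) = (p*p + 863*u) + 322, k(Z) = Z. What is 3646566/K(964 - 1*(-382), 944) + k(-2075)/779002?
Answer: 472538630647/341035390570 ≈ 1.3856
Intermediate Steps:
K(p, u) = 322 + p**2 + 863*u (K(p, u) = (p**2 + 863*u) + 322 = 322 + p**2 + 863*u)
3646566/K(964 - 1*(-382), 944) + k(-2075)/779002 = 3646566/(322 + (964 - 1*(-382))**2 + 863*944) - 2075/779002 = 3646566/(322 + (964 + 382)**2 + 814672) - 2075*1/779002 = 3646566/(322 + 1346**2 + 814672) - 2075/779002 = 3646566/(322 + 1811716 + 814672) - 2075/779002 = 3646566/2626710 - 2075/779002 = 3646566*(1/2626710) - 2075/779002 = 607761/437785 - 2075/779002 = 472538630647/341035390570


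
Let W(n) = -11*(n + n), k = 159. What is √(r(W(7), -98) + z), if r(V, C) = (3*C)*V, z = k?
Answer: √45435 ≈ 213.15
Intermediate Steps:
z = 159
W(n) = -22*n
r(V, C) = 3*C*V
√(r(W(7), -98) + z) = √(3*(-98)*(-22*7) + 159) = √(3*(-98)*(-154) + 159) = √(45276 + 159) = √45435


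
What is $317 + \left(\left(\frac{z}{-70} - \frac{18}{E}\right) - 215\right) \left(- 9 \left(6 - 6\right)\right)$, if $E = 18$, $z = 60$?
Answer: $317$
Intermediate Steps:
$317 + \left(\left(\frac{z}{-70} - \frac{18}{E}\right) - 215\right) \left(- 9 \left(6 - 6\right)\right) = 317 + \left(\left(\frac{60}{-70} - \frac{18}{18}\right) - 215\right) \left(- 9 \left(6 - 6\right)\right) = 317 + \left(\left(60 \left(- \frac{1}{70}\right) - 1\right) - 215\right) \left(\left(-9\right) 0\right) = 317 + \left(\left(- \frac{6}{7} - 1\right) - 215\right) 0 = 317 + \left(- \frac{13}{7} - 215\right) 0 = 317 - 0 = 317 + 0 = 317$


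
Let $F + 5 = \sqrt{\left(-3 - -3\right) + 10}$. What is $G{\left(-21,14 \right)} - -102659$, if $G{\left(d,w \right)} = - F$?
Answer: $102664 - \sqrt{10} \approx 1.0266 \cdot 10^{5}$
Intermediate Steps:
$F = -5 + \sqrt{10}$ ($F = -5 + \sqrt{\left(-3 - -3\right) + 10} = -5 + \sqrt{\left(-3 + 3\right) + 10} = -5 + \sqrt{0 + 10} = -5 + \sqrt{10} \approx -1.8377$)
$G{\left(d,w \right)} = 5 - \sqrt{10}$ ($G{\left(d,w \right)} = - (-5 + \sqrt{10}) = 5 - \sqrt{10}$)
$G{\left(-21,14 \right)} - -102659 = \left(5 - \sqrt{10}\right) - -102659 = \left(5 - \sqrt{10}\right) + 102659 = 102664 - \sqrt{10}$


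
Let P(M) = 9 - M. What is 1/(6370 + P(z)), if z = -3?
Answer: 1/6382 ≈ 0.00015669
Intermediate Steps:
1/(6370 + P(z)) = 1/(6370 + (9 - 1*(-3))) = 1/(6370 + (9 + 3)) = 1/(6370 + 12) = 1/6382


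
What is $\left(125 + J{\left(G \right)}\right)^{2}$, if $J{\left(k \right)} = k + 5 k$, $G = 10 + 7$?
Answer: $51529$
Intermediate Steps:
$G = 17$
$J{\left(k \right)} = 6 k$
$\left(125 + J{\left(G \right)}\right)^{2} = \left(125 + 6 \cdot 17\right)^{2} = \left(125 + 102\right)^{2} = 227^{2} = 51529$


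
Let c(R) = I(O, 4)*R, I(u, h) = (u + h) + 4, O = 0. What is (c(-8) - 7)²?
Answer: 5041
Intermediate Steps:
I(u, h) = 4 + h + u (I(u, h) = (h + u) + 4 = 4 + h + u)
c(R) = 8*R (c(R) = (4 + 4 + 0)*R = 8*R)
(c(-8) - 7)² = (8*(-8) - 7)² = (-64 - 7)² = (-71)² = 5041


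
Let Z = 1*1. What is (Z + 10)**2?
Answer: 121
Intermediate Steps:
Z = 1
(Z + 10)**2 = (1 + 10)**2 = 11**2 = 121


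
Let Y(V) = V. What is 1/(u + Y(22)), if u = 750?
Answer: 1/772 ≈ 0.0012953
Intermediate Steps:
1/(u + Y(22)) = 1/(750 + 22) = 1/772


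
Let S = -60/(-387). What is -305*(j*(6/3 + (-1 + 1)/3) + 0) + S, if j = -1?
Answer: 78710/129 ≈ 610.16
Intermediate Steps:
S = 20/129 (S = -60*(-1/387) = 20/129 ≈ 0.15504)
-305*(j*(6/3 + (-1 + 1)/3) + 0) + S = -305*(-(6/3 + (-1 + 1)/3) + 0) + 20/129 = -305*(-(6*(⅓) + 0*(⅓)) + 0) + 20/129 = -305*(-(2 + 0) + 0) + 20/129 = -305*(-1*2 + 0) + 20/129 = -305*(-2 + 0) + 20/129 = -305*(-2) + 20/129 = 610 + 20/129 = 78710/129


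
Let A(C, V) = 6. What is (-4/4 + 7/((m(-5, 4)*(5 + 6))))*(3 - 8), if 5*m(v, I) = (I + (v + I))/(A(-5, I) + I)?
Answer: -1585/33 ≈ -48.030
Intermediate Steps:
m(v, I) = (v + 2*I)/(5*(6 + I)) (m(v, I) = ((I + (v + I))/(6 + I))/5 = ((I + (I + v))/(6 + I))/5 = ((v + 2*I)/(6 + I))/5 = (v + 2*I)/(5*(6 + I)))
(-4/4 + 7/((m(-5, 4)*(5 + 6))))*(3 - 8) = (-4/4 + 7/((((-5 + 2*4)/(5*(6 + 4)))*(5 + 6))))*(3 - 8) = (-4*¼ + 7/((((⅕)*(-5 + 8)/10)*11)))*(-5) = (-1 + 7/((((⅕)*(⅒)*3)*11)))*(-5) = (-1 + 7/(((3/50)*11)))*(-5) = (-1 + 7/(33/50))*(-5) = (-1 + 7*(50/33))*(-5) = (-1 + 350/33)*(-5) = (317/33)*(-5) = -1585/33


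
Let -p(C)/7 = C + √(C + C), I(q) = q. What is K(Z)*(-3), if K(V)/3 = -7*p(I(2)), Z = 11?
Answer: -1764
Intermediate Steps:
p(C) = -7*C - 7*√2*√C (p(C) = -7*(C + √(C + C)) = -7*(C + √(2*C)) = -7*(C + √2*√C) = -7*C - 7*√2*√C)
K(V) = 588 (K(V) = 3*(-7*(-7*2 - 7*√2*√2)) = 3*(-7*(-14 - 14)) = 3*(-7*(-28)) = 3*196 = 588)
K(Z)*(-3) = 588*(-3) = -1764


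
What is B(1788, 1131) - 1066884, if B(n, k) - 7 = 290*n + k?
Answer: -547226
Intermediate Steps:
B(n, k) = 7 + k + 290*n (B(n, k) = 7 + (290*n + k) = 7 + (k + 290*n) = 7 + k + 290*n)
B(1788, 1131) - 1066884 = (7 + 1131 + 290*1788) - 1066884 = (7 + 1131 + 518520) - 1066884 = 519658 - 1066884 = -547226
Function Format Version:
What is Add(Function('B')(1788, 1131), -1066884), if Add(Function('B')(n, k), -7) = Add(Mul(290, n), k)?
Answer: -547226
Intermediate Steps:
Function('B')(n, k) = Add(7, k, Mul(290, n)) (Function('B')(n, k) = Add(7, Add(Mul(290, n), k)) = Add(7, Add(k, Mul(290, n))) = Add(7, k, Mul(290, n)))
Add(Function('B')(1788, 1131), -1066884) = Add(Add(7, 1131, Mul(290, 1788)), -1066884) = Add(Add(7, 1131, 518520), -1066884) = Add(519658, -1066884) = -547226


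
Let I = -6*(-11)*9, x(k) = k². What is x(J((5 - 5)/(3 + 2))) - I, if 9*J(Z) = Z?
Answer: -594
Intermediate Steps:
J(Z) = Z/9
I = 594 (I = 66*9 = 594)
x(J((5 - 5)/(3 + 2))) - I = (((5 - 5)/(3 + 2))/9)² - 1*594 = ((0/5)/9)² - 594 = ((0*(⅕))/9)² - 594 = ((⅑)*0)² - 594 = 0² - 594 = 0 - 594 = -594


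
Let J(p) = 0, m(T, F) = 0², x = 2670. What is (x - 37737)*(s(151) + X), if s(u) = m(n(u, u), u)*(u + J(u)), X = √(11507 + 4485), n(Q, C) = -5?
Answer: -70134*√3998 ≈ -4.4346e+6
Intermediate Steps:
m(T, F) = 0
X = 2*√3998 (X = √15992 = 2*√3998 ≈ 126.46)
s(u) = 0 (s(u) = 0*(u + 0) = 0*u = 0)
(x - 37737)*(s(151) + X) = (2670 - 37737)*(0 + 2*√3998) = -70134*√3998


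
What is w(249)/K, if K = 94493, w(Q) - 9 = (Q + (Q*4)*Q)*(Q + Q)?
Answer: 17661429/13499 ≈ 1308.4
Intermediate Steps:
w(Q) = 9 + 2*Q*(Q + 4*Q²) (w(Q) = 9 + (Q + (Q*4)*Q)*(Q + Q) = 9 + (Q + (4*Q)*Q)*(2*Q) = 9 + (Q + 4*Q²)*(2*Q) = 9 + 2*Q*(Q + 4*Q²))
w(249)/K = (9 + 2*249² + 8*249³)/94493 = (9 + 2*62001 + 8*15438249)*(1/94493) = (9 + 124002 + 123505992)*(1/94493) = 123630003*(1/94493) = 17661429/13499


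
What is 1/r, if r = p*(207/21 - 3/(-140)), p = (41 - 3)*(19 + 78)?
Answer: 70/2548869 ≈ 2.7463e-5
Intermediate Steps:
p = 3686 (p = 38*97 = 3686)
r = 2548869/70 (r = 3686*(207/21 - 3/(-140)) = 3686*(207*(1/21) - 3*(-1/140)) = 3686*(69/7 + 3/140) = 3686*(1383/140) = 2548869/70 ≈ 36412.)
1/r = 1/(2548869/70) = 70/2548869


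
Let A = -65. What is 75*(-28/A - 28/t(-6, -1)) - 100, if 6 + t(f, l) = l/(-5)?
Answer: 110980/377 ≈ 294.38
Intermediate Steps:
t(f, l) = -6 - l/5 (t(f, l) = -6 + l/(-5) = -6 + l*(-⅕) = -6 - l/5)
75*(-28/A - 28/t(-6, -1)) - 100 = 75*(-28/(-65) - 28/(-6 - ⅕*(-1))) - 100 = 75*(-28*(-1/65) - 28/(-6 + ⅕)) - 100 = 75*(28/65 - 28/(-29/5)) - 100 = 75*(28/65 - 28*(-5/29)) - 100 = 75*(28/65 + 140/29) - 100 = 75*(9912/1885) - 100 = 148680/377 - 100 = 110980/377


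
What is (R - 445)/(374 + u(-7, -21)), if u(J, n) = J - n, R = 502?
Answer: 57/388 ≈ 0.14691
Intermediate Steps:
(R - 445)/(374 + u(-7, -21)) = (502 - 445)/(374 + (-7 - 1*(-21))) = 57/(374 + (-7 + 21)) = 57/(374 + 14) = 57/388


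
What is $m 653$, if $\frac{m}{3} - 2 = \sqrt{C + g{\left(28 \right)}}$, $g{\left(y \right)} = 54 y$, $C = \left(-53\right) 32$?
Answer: $3918 + 3918 i \sqrt{46} \approx 3918.0 + 26573.0 i$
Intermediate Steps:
$C = -1696$
$m = 6 + 6 i \sqrt{46}$ ($m = 6 + 3 \sqrt{-1696 + 54 \cdot 28} = 6 + 3 \sqrt{-1696 + 1512} = 6 + 3 \sqrt{-184} = 6 + 3 \cdot 2 i \sqrt{46} = 6 + 6 i \sqrt{46} \approx 6.0 + 40.694 i$)
$m 653 = \left(6 + 6 i \sqrt{46}\right) 653 = 3918 + 3918 i \sqrt{46}$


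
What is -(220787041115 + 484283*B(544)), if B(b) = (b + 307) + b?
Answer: -221462615900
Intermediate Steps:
B(b) = 307 + 2*b (B(b) = (307 + b) + b = 307 + 2*b)
-(220787041115 + 484283*B(544)) = -(220935715996 + 526899904) = -484283/(1/(455905 + (307 + 1088))) = -484283/(1/(455905 + 1395)) = -484283/(1/457300) = -484283/1/457300 = -484283*457300 = -221462615900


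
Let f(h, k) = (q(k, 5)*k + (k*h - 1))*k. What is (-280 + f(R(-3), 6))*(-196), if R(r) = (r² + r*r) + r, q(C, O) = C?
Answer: -92120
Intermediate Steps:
R(r) = r + 2*r² (R(r) = (r² + r²) + r = 2*r² + r = r + 2*r²)
f(h, k) = k*(-1 + k² + h*k) (f(h, k) = (k*k + (k*h - 1))*k = (k² + (h*k - 1))*k = (k² + (-1 + h*k))*k = (-1 + k² + h*k)*k = k*(-1 + k² + h*k))
(-280 + f(R(-3), 6))*(-196) = (-280 + 6*(-1 + 6² - 3*(1 + 2*(-3))*6))*(-196) = (-280 + 6*(-1 + 36 - 3*(1 - 6)*6))*(-196) = (-280 + 6*(-1 + 36 - 3*(-5)*6))*(-196) = (-280 + 6*(-1 + 36 + 15*6))*(-196) = (-280 + 6*(-1 + 36 + 90))*(-196) = (-280 + 6*125)*(-196) = (-280 + 750)*(-196) = 470*(-196) = -92120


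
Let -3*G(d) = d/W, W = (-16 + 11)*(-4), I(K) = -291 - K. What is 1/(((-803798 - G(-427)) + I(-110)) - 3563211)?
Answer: -60/262031827 ≈ -2.2898e-7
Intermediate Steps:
W = 20 (W = -5*(-4) = 20)
G(d) = -d/60 (G(d) = -d/(3*20) = -d/60)
1/(((-803798 - G(-427)) + I(-110)) - 3563211) = 1/(((-803798 - (-1)*(-427)/60) + (-291 - 1*(-110))) - 3563211) = 1/(((-803798 - 1*427/60) + (-291 + 110)) - 3563211) = 1/(((-803798 - 427/60) - 181) - 3563211) = 1/((-48228307/60 - 181) - 3563211) = 1/(-48239167/60 - 3563211) = 1/(-262031827/60) = -60/262031827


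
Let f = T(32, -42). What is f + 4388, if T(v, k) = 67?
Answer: 4455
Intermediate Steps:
f = 67
f + 4388 = 67 + 4388 = 4455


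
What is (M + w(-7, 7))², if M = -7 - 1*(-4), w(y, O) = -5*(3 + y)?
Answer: 289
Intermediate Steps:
w(y, O) = -15 - 5*y
M = -3 (M = -7 + 4 = -3)
(M + w(-7, 7))² = (-3 + (-15 - 5*(-7)))² = (-3 + (-15 + 35))² = (-3 + 20)² = 17² = 289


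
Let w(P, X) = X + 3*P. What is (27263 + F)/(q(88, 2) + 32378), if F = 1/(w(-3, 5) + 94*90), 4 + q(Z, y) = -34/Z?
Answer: 2535895219/3011264046 ≈ 0.84214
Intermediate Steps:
q(Z, y) = -4 - 34/Z
F = 1/8456 (F = 1/((5 + 3*(-3)) + 94*90) = 1/((5 - 9) + 8460) = 1/(-4 + 8460) = 1/8456 ≈ 0.00011826)
(27263 + F)/(q(88, 2) + 32378) = (27263 + 1/8456)/((-4 - 34/88) + 32378) = 230535929/(8456*((-4 - 34*1/88) + 32378)) = 230535929/(8456*((-4 - 17/44) + 32378)) = 230535929/(8456*(-193/44 + 32378)) = 230535929/(8456*(1424439/44)) = (230535929/8456)*(44/1424439) = 2535895219/3011264046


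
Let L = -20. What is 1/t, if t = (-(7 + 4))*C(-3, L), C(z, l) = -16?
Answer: 1/176 ≈ 0.0056818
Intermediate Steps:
t = 176 (t = -(7 + 4)*(-16) = -1*11*(-16) = -11*(-16) = 176)
1/t = 1/176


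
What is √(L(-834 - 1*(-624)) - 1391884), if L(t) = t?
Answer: I*√1392094 ≈ 1179.9*I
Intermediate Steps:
√(L(-834 - 1*(-624)) - 1391884) = √((-834 - 1*(-624)) - 1391884) = √((-834 + 624) - 1391884) = √(-210 - 1391884) = √(-1392094) = I*√1392094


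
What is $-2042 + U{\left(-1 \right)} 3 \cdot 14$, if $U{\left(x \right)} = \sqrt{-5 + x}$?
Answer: $-2042 + 42 i \sqrt{6} \approx -2042.0 + 102.88 i$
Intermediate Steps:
$-2042 + U{\left(-1 \right)} 3 \cdot 14 = -2042 + \sqrt{-5 - 1} \cdot 3 \cdot 14 = -2042 + \sqrt{-6} \cdot 3 \cdot 14 = -2042 + i \sqrt{6} \cdot 3 \cdot 14 = -2042 + 3 i \sqrt{6} \cdot 14 = -2042 + 42 i \sqrt{6}$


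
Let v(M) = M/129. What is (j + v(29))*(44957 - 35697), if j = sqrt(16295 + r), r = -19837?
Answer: 268540/129 + 9260*I*sqrt(3542) ≈ 2081.7 + 5.5111e+5*I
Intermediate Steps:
v(M) = M/129 (v(M) = M*(1/129) = M/129)
j = I*sqrt(3542) (j = sqrt(16295 - 19837) = sqrt(-3542) = I*sqrt(3542) ≈ 59.515*I)
(j + v(29))*(44957 - 35697) = (I*sqrt(3542) + (1/129)*29)*(44957 - 35697) = (I*sqrt(3542) + 29/129)*9260 = (29/129 + I*sqrt(3542))*9260 = 268540/129 + 9260*I*sqrt(3542)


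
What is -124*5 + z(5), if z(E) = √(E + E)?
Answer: -620 + √10 ≈ -616.84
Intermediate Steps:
z(E) = √2*√E (z(E) = √(2*E) = √2*√E)
-124*5 + z(5) = -124*5 + √2*√5 = -620 + √10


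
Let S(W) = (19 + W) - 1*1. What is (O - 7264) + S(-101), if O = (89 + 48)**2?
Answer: 11422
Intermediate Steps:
O = 18769 (O = 137**2 = 18769)
S(W) = 18 + W (S(W) = (19 + W) - 1 = 18 + W)
(O - 7264) + S(-101) = (18769 - 7264) + (18 - 101) = 11505 - 83 = 11422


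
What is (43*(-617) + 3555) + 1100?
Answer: -21876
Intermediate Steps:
(43*(-617) + 3555) + 1100 = (-26531 + 3555) + 1100 = -22976 + 1100 = -21876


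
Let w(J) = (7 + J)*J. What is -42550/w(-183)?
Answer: -21275/16104 ≈ -1.3211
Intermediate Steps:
w(J) = J*(7 + J)
-42550/w(-183) = -42550*(-1/(183*(7 - 183))) = -42550/((-183*(-176))) = -42550/32208 = -42550*1/32208 = -21275/16104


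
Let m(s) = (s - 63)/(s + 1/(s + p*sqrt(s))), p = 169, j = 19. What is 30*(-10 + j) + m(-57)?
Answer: 110932287030/407681521 - 120*I*sqrt(57)/31360117 ≈ 272.11 - 2.889e-5*I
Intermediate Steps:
m(s) = (-63 + s)/(s + 1/(s + 169*sqrt(s))) (m(s) = (s - 63)/(s + 1/(s + 169*sqrt(s))) = (-63 + s)/(s + 1/(s + 169*sqrt(s))))
30*(-10 + j) + m(-57) = 30*(-10 + 19) + ((-57)**2 - 10647*I*sqrt(57) - 63*(-57) + 169*(-57)**(3/2))/(1 + (-57)**2 + 169*(-57)**(3/2)) = 30*9 + (3249 - 10647*I*sqrt(57) + 3591 + 169*(-57*I*sqrt(57)))/(1 + 3249 + 169*(-57*I*sqrt(57))) = 270 + (3249 - 10647*I*sqrt(57) + 3591 - 9633*I*sqrt(57))/(1 + 3249 - 9633*I*sqrt(57)) = 270 + (6840 - 20280*I*sqrt(57))/(3250 - 9633*I*sqrt(57))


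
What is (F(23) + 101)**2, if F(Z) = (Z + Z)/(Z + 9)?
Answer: 2686321/256 ≈ 10493.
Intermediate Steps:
F(Z) = 2*Z/(9 + Z) (F(Z) = (2*Z)/(9 + Z) = 2*Z/(9 + Z))
(F(23) + 101)**2 = (2*23/(9 + 23) + 101)**2 = (2*23/32 + 101)**2 = (2*23*(1/32) + 101)**2 = (23/16 + 101)**2 = (1639/16)**2 = 2686321/256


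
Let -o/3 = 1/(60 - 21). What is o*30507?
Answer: -30507/13 ≈ -2346.7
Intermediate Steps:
o = -1/13 (o = -3/(60 - 21) = -3/39 = -3*1/39 = -1/13 ≈ -0.076923)
o*30507 = -1/13*30507 = -30507/13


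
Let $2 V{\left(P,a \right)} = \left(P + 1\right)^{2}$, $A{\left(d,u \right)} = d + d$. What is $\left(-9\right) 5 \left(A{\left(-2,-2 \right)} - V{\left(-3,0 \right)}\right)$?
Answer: $270$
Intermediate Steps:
$A{\left(d,u \right)} = 2 d$
$V{\left(P,a \right)} = \frac{\left(1 + P\right)^{2}}{2}$ ($V{\left(P,a \right)} = \frac{\left(P + 1\right)^{2}}{2} = \frac{\left(1 + P\right)^{2}}{2}$)
$\left(-9\right) 5 \left(A{\left(-2,-2 \right)} - V{\left(-3,0 \right)}\right) = \left(-9\right) 5 \left(2 \left(-2\right) - \frac{\left(1 - 3\right)^{2}}{2}\right) = - 45 \left(-4 - \frac{\left(-2\right)^{2}}{2}\right) = - 45 \left(-4 - \frac{1}{2} \cdot 4\right) = - 45 \left(-4 - 2\right) = \left(-45\right) \left(-6\right) = 270$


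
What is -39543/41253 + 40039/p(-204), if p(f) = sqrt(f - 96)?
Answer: -13181/13751 - 40039*I*sqrt(3)/30 ≈ -0.95855 - 2311.7*I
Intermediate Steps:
p(f) = sqrt(-96 + f)
-39543/41253 + 40039/p(-204) = -39543/41253 + 40039/(sqrt(-96 - 204)) = -39543*1/41253 + 40039/(sqrt(-300)) = -13181/13751 + 40039/((10*I*sqrt(3))) = -13181/13751 + 40039*(-I*sqrt(3)/30) = -13181/13751 - 40039*I*sqrt(3)/30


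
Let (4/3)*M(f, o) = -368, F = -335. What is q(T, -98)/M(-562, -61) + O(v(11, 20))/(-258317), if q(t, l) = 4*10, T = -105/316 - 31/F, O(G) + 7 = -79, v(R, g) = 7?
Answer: -2577236/17823873 ≈ -0.14459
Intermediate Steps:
M(f, o) = -276 (M(f, o) = (3/4)*(-368) = -276)
O(G) = -86 (O(G) = -7 - 79 = -86)
T = -25379/105860 (T = -105/316 - 31/(-335) = -105*1/316 - 31*(-1/335) = -105/316 + 31/335 = -25379/105860 ≈ -0.23974)
q(t, l) = 40
q(T, -98)/M(-562, -61) + O(v(11, 20))/(-258317) = 40/(-276) - 86/(-258317) = 40*(-1/276) - 86*(-1/258317) = -10/69 + 86/258317 = -2577236/17823873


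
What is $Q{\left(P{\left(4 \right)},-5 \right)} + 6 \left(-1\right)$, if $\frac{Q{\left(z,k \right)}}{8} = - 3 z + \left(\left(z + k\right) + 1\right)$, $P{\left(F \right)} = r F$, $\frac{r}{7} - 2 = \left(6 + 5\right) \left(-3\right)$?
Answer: $13850$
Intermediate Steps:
$r = -217$ ($r = 14 + 7 \left(6 + 5\right) \left(-3\right) = 14 + 7 \cdot 11 \left(-3\right) = 14 + 7 \left(-33\right) = 14 - 231 = -217$)
$P{\left(F \right)} = - 217 F$
$Q{\left(z,k \right)} = 8 - 16 z + 8 k$ ($Q{\left(z,k \right)} = 8 \left(- 3 z + \left(\left(z + k\right) + 1\right)\right) = 8 \left(- 3 z + \left(\left(k + z\right) + 1\right)\right) = 8 \left(- 3 z + \left(1 + k + z\right)\right) = 8 \left(1 + k - 2 z\right) = 8 - 16 z + 8 k$)
$Q{\left(P{\left(4 \right)},-5 \right)} + 6 \left(-1\right) = \left(8 - 16 \left(\left(-217\right) 4\right) + 8 \left(-5\right)\right) + 6 \left(-1\right) = \left(8 - -13888 - 40\right) - 6 = \left(8 + 13888 - 40\right) - 6 = 13856 - 6 = 13850$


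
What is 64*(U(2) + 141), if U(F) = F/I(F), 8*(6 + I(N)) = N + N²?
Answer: 188992/21 ≈ 8999.6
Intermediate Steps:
I(N) = -6 + N/8 + N²/8 (I(N) = -6 + (N + N²)/8 = -6 + (N/8 + N²/8) = -6 + N/8 + N²/8)
U(F) = F/(-6 + F/8 + F²/8)
64*(U(2) + 141) = 64*(8*2/(-48 + 2 + 2²) + 141) = 64*(8*2/(-48 + 2 + 4) + 141) = 64*(8*2/(-42) + 141) = 64*(8*2*(-1/42) + 141) = 64*(-8/21 + 141) = 64*(2953/21) = 188992/21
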